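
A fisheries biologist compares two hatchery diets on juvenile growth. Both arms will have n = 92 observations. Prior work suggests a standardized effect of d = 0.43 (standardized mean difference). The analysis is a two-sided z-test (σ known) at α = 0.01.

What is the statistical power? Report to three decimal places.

Noncentrality parameter: δ = d·√(n/2) = 0.43 × √(92/2) = 2.9164
Two-sided α = 0.01 → critical value z_{0.005} = 2.576.
Power = Φ(δ − 2.576) + Φ(−δ − 2.576) = Φ(0.341) + Φ(-5.492) = 0.6333 + 0.0000 = 0.6333.

Power ≈ 0.633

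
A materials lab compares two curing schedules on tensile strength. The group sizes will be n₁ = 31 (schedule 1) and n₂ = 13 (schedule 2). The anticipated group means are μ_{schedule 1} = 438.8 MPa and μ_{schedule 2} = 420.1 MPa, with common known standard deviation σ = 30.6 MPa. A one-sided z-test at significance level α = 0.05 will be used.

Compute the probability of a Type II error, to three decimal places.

Standardized effect: d = |μ_{schedule 1} − μ_{schedule 2}| / σ = |438.8 − 420.1| / 30.6 = 0.6111
Noncentrality parameter: δ = d / √(1/n₁ + 1/n₂) = 0.6111 / √(1/31 + 1/13) = 1.8495
Critical value for a one-sided test at α = 0.05: z_α = 1.645.
Power = Φ(δ − 1.645) = Φ(0.205) = 0.5811.
Type II error: β = 1 − power = 1 − 0.5811 = 0.4189.

β ≈ 0.419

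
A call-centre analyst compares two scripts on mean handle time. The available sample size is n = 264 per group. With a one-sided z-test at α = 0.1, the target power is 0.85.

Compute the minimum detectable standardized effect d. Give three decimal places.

Need Φ(δ − 1.282) = 0.85, so δ = 1.282 + 1.036 = 2.318.
δ = d·√(n/2) ⇒ d = δ/√(n/2) = 2.318/√(264/2) = 0.2018.

d ≈ 0.202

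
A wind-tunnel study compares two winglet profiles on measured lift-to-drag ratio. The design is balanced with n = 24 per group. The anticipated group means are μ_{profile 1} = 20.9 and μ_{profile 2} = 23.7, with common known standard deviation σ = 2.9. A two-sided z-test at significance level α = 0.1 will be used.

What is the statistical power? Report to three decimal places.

Standardized effect: d = |μ_{profile 1} − μ_{profile 2}| / σ = |20.9 − 23.7| / 2.9 = 0.9655
Noncentrality parameter: λ = d·√(n/2) = 0.9655 × √(24/2) = 3.3446
Critical value for a two-sided test at α = 0.1: z_{α/2} = 1.645.
Power = Φ(λ − 1.645) + Φ(−λ − 1.645) = Φ(1.700) + Φ(-4.990) = 0.9554 + 0.0000 = 0.9554.

Power ≈ 0.955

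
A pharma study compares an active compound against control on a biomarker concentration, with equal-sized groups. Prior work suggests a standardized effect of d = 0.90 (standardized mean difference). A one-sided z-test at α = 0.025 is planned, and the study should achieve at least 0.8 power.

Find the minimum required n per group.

n = 20 per group

For power 0.8 need Φ(δ − z_{0.025}) = 0.8, so δ = z_{0.025} + z_{0.20} = 1.960 + 0.842 = 2.802.
δ = d·√(n/2) ⇒ n = 2(δ/d)² = 2 × (2.802 / 0.90)² = 19.38.
Round up to the next whole unit.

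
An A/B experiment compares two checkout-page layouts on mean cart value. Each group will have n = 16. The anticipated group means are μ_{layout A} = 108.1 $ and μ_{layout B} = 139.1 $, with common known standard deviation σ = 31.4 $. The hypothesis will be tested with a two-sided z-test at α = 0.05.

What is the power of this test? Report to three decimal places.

Standardized effect: d = |μ_{layout A} − μ_{layout B}| / σ = |108.1 − 139.1| / 31.4 = 0.9873
Noncentrality parameter: δ = d·√(n/2) = 0.9873 × √(16/2) = 2.7924
Critical value for a two-sided test at α = 0.05: z_{α/2} = 1.960.
Power = Φ(δ − 1.960) + Φ(−δ − 1.960) = Φ(0.832) + Φ(-4.752) = 0.7974 + 0.0000 = 0.7974.

Power ≈ 0.797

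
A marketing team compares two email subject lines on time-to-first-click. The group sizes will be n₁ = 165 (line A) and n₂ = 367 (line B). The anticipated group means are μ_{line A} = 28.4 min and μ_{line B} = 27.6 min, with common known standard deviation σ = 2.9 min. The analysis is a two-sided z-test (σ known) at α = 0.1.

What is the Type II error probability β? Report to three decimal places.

Standardized effect: d = |μ_{line A} − μ_{line B}| / σ = |28.4 − 27.6| / 2.9 = 0.2759
Noncentrality parameter: δ = d / √(1/n₁ + 1/n₂) = 0.2759 / √(1/165 + 1/367) = 2.9431
Critical value for a two-sided test at α = 0.1: z_{α/2} = 1.645.
Power = Φ(δ − 1.645) + Φ(−δ − 1.645) = Φ(1.298) + Φ(-4.588) = 0.9029 + 0.0000 = 0.9029.
Type II error: β = 1 − power = 1 − 0.9029 = 0.0971.

β ≈ 0.097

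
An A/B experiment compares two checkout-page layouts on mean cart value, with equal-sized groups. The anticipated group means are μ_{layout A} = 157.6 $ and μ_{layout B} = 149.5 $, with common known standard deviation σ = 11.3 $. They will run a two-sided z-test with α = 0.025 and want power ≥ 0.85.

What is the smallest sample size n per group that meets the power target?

Standardized effect: d = |μ_{layout A} − μ_{layout B}| / σ = |157.6 − 149.5| / 11.3 = 0.7168
Set Φ(δ − 2.241) = 0.85; then δ − 2.241 = Φ⁻¹(0.85) = 1.036, giving δ = 3.278.
(The Φ(−δ − z_{α/2}) term is vanishingly small for δ > 0 and is dropped in the standard sample-size formula.)
δ = d·√(n/2) ⇒ n = 2(δ/d)² = 2 × (3.278 / 0.7168)² = 41.82.
Rounding up, n = 42 per group.

n = 42 per group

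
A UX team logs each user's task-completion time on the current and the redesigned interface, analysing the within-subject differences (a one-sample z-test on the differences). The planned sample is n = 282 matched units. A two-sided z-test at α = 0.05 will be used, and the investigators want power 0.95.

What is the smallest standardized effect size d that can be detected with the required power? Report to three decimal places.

Need Φ(δ − 1.960) = 0.95, so δ = 1.960 + 1.645 = 3.605.
(Lower-tail contribution to power is negligible for δ > 0.)
δ = d·√n ⇒ d = δ/√n = 3.605/√282 = 0.2147.

d ≈ 0.215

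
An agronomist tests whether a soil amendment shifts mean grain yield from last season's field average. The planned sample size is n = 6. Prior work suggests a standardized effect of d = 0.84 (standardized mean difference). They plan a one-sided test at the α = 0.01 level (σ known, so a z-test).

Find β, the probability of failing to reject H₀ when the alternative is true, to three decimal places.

β ≈ 0.606

Noncentrality parameter: δ = d·√n = 0.84 × √6 = 2.0576
One-sided α = 0.01 → critical value z_{0.01} = 2.326.
Power = P(Z > 2.326 − δ) = Φ(-0.269) = 0.3941.
Type II error: β = 1 − power = 1 − 0.3941 = 0.6059.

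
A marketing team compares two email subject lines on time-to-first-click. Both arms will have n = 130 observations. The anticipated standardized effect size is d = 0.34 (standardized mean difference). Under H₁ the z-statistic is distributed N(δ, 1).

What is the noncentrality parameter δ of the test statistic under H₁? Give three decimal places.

The noncentrality parameter scales effect size by the design's sample-size factor: δ = d·√(n/2) = 0.34 × √(130/2) = 2.7412

δ ≈ 2.741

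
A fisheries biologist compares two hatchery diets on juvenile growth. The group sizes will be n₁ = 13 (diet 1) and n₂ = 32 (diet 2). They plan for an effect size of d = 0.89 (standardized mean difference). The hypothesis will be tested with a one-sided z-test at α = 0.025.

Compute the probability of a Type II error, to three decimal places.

β ≈ 0.228

Noncentrality parameter: δ = d / √(1/n₁ + 1/n₂) = 0.89 / √(1/13 + 1/32) = 2.7060
Critical value for a one-sided test at α = 0.025: z_α = 1.960.
Power = Φ(δ − 1.960) = Φ(0.746) = 0.7722.
Type II error: β = 1 − power = 1 − 0.7722 = 0.2278.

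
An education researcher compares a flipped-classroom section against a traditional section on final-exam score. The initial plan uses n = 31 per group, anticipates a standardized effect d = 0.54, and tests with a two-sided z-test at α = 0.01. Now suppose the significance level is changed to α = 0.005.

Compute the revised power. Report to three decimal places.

δ = d·√(n/2) = 0.54 × √(31/2) = 2.1260 (unchanged). New critical value: z_{0.0025} = 2.807.
Revised power = Φ(δ − 2.807) + Φ(−δ − 2.807) = Φ(-0.681) + Φ(-4.933) = 0.2479 + 0.0000 = 0.2479.

Power ≈ 0.248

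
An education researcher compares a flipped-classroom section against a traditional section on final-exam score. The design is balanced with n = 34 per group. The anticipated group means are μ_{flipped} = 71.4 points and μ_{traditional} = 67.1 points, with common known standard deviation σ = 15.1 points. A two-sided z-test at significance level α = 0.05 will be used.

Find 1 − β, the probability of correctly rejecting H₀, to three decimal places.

Standardized effect: d = |μ_{flipped} − μ_{traditional}| / σ = |71.4 − 67.1| / 15.1 = 0.2848
Noncentrality parameter: δ = d·√(n/2) = 0.2848 × √(34/2) = 1.1741
Critical value for a two-sided test at α = 0.05: z_{α/2} = 1.960.
Power = Φ(δ − 1.960) + Φ(−δ − 1.960) = Φ(-0.786) + Φ(-3.134) = 0.2160 + 0.0009 = 0.2168.

Power ≈ 0.217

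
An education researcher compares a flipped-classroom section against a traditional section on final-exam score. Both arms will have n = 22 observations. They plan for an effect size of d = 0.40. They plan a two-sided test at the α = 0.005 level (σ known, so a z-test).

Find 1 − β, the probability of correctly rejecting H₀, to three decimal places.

Power ≈ 0.069

Noncentrality parameter: δ = d·√(n/2) = 0.40 × √(22/2) = 1.3266
Critical value for a two-sided test at α = 0.005: z_{α/2} = 2.807.
Power = Φ(δ − 2.807) + Φ(−δ − 2.807) = Φ(-1.480) + Φ(-4.134) = 0.0694 + 0.0000 = 0.0694.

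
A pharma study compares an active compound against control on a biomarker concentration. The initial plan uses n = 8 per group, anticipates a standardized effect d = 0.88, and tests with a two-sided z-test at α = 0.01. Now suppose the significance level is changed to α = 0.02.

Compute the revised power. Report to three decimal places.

Power ≈ 0.286

δ = d·√(n/2) = 0.88 × √(8/2) = 1.7600 (unchanged). New critical value: z_{0.01} = 2.326.
Revised power = Φ(δ − 2.326) + Φ(−δ − 2.326) = Φ(-0.566) + Φ(-4.086) = 0.2856 + 0.0000 = 0.2856.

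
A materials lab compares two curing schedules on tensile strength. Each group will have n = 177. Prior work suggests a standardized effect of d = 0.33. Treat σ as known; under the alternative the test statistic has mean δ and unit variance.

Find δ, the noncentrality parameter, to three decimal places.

δ = d·√(n/2) = 0.33 × √(177/2) = 3.1045

δ ≈ 3.104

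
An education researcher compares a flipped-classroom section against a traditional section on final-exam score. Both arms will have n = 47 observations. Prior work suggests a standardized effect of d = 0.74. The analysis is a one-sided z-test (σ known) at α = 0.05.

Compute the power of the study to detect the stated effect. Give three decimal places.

Power ≈ 0.974

Noncentrality parameter: λ = d·√(n/2) = 0.74 × √(47/2) = 3.5873
One-sided α = 0.05 → critical value z_{0.05} = 1.645.
Power = P(Z > 1.645 − λ) = Φ(1.942) = 0.9740.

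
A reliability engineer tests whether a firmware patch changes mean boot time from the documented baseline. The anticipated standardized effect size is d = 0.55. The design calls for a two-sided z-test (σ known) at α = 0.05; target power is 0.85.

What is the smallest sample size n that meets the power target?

n = 30

For power 0.85 need Φ(δ − z_{0.025}) = 0.85, so δ = z_{0.025} + z_{0.15} = 1.960 + 1.036 = 2.996.
(Ignoring the negligible lower-tail rejection probability gives the usual closed-form inversion.)
δ = d·√n ⇒ n = (δ/d)² = (2.996 / 0.55)² = 29.68.
Round up to the next whole unit.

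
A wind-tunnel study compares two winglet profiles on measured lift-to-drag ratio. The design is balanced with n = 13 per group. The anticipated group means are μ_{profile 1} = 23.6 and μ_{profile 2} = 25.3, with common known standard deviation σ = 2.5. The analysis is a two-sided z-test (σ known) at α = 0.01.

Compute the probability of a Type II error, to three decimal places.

β ≈ 0.800

Standardized effect: d = |μ_{profile 1} − μ_{profile 2}| / σ = |23.6 − 25.3| / 2.5 = 0.6800
Noncentrality parameter: δ = d·√(n/2) = 0.6800 × √(13/2) = 1.7337
Critical value for a two-sided test at α = 0.01: z_{α/2} = 2.576.
Power = Φ(δ − 2.576) + Φ(−δ − 2.576) = Φ(-0.842) + Φ(-4.309) = 0.1998 + 0.0000 = 0.1999.
Type II error: β = 1 − power = 1 − 0.1999 = 0.8001.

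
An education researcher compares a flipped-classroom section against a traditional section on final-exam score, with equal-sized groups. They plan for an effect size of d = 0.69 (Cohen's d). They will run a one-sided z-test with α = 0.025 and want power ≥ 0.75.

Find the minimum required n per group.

n = 30 per group

Set Φ(δ − 1.960) = 0.75; then δ − 1.960 = Φ⁻¹(0.75) = 0.674, giving δ = 2.634.
δ = d·√(n/2) ⇒ n = 2(δ/d)² = 2 × (2.634 / 0.69)² = 29.15.
Rounding up, n = 30 per group.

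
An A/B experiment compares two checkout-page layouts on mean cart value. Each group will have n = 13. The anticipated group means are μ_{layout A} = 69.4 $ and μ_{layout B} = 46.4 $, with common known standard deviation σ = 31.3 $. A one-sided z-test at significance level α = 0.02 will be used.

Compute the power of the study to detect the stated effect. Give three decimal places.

Power ≈ 0.428

Standardized effect: d = |μ_{layout A} − μ_{layout B}| / σ = |69.4 − 46.4| / 31.3 = 0.7348
Noncentrality parameter: λ = d·√(n/2) = 0.7348 × √(13/2) = 1.8734
One-sided α = 0.02 → critical value z_{0.02} = 2.054.
Power = P(Z > 2.054 − λ) = Φ(-0.180) = 0.4285.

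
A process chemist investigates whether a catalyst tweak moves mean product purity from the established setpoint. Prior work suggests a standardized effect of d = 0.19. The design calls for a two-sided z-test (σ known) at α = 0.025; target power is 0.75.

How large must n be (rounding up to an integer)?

For power 0.75 need Φ(δ − z_{0.0125}) = 0.75, so δ = z_{0.0125} + z_{0.25} = 2.241 + 0.674 = 2.916.
(The Φ(−δ − z_{α/2}) term is vanishingly small for δ > 0 and is dropped in the standard sample-size formula.)
δ = d·√n ⇒ n = (δ/d)² = (2.916 / 0.19)² = 235.52.
Round up to the next whole unit.

n = 236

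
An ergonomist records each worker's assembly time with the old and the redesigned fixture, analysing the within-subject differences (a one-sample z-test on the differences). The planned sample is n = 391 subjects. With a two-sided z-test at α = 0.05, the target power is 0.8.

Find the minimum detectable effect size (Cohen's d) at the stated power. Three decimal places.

d ≈ 0.142

Required noncentrality: δ = z_{0.025} + z_{0.20} = 1.960 + 0.842 = 2.802.
(The second rejection-region term Φ(−δ − z_{α/2}) is negligible and dropped.)
δ = d·√n ⇒ d = δ/√n = 2.802/√391 = 0.1417.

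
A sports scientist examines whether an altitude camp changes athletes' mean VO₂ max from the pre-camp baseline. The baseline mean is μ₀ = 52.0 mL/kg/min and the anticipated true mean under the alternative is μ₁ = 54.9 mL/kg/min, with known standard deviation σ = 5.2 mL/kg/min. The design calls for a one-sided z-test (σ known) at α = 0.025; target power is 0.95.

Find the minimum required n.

Standardized effect: d = |μ₁ − μ₀| / σ = |54.9 − 52.0| / 5.2 = 0.5577
Set Φ(δ − 1.960) = 0.95; then δ − 1.960 = Φ⁻¹(0.95) = 1.645, giving δ = 3.605.
δ = d·√n ⇒ n = (δ/d)² = (3.605 / 0.5577)² = 41.78.
Round up to the next whole unit.

n = 42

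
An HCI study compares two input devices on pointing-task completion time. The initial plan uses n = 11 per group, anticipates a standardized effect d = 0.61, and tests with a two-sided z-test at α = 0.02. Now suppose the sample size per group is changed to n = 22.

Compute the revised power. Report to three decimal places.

With n = 22 per group: δ = d·√(n/2) = 0.61 × √(22/2) = 2.0231. Critical value z_{0.01} = 2.326.
Revised power = Φ(δ − 2.326) + Φ(−δ − 2.326) = Φ(-0.303) + Φ(-4.349) = 0.3809 + 0.0000 = 0.3809.

Power ≈ 0.381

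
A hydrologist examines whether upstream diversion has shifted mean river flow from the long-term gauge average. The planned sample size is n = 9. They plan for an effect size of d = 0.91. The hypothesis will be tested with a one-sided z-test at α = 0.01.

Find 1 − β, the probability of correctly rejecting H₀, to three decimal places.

Power ≈ 0.657

Noncentrality parameter: δ = d·√n = 0.91 × √9 = 2.7300
Critical value for a one-sided test at α = 0.01: z_α = 2.326.
Power = Φ(δ − 2.326) = Φ(0.404) = 0.6568.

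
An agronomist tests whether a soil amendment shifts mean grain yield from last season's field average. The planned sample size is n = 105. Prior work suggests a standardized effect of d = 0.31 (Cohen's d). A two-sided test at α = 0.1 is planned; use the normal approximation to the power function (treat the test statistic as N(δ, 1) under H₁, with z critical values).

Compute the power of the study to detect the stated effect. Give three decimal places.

Noncentrality parameter: δ = d·√n = 0.31 × √105 = 3.1766
Two-sided α = 0.1 → critical value z_{0.05} = 1.645.
Power = Φ(δ − 1.645) + Φ(−δ − 1.645) = Φ(1.532) + Φ(-4.821) = 0.9372 + 0.0000 = 0.9372.

Power ≈ 0.937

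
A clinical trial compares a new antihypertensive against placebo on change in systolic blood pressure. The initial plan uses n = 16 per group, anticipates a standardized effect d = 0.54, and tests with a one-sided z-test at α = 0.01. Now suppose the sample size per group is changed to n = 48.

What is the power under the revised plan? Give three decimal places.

With n = 48 per group: δ = d·√(n/2) = 0.54 × √(48/2) = 2.6454. Critical value z_{0.01} = 2.326.
Revised power = P(Z > 2.326 − δ) = Φ(0.319) = 0.6252.

Power ≈ 0.625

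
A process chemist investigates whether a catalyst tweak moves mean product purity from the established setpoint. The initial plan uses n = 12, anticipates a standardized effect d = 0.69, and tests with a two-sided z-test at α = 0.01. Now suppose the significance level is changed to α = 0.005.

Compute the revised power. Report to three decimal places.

Power ≈ 0.338

δ = d·√n = 0.69 × √12 = 2.3902 (unchanged). New critical value: z_{0.0025} = 2.807.
Revised power = Φ(δ − 2.807) + Φ(−δ − 2.807) = Φ(-0.417) + Φ(-5.197) = 0.3384 + 0.0000 = 0.3384.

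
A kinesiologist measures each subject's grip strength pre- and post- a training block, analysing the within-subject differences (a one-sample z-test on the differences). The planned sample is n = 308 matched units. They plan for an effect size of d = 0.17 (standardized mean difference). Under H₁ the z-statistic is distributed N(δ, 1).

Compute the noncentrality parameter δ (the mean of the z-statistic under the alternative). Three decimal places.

The noncentrality parameter scales effect size by the design's sample-size factor: δ = d·√n = 0.17 × √308 = 2.9835

δ ≈ 2.983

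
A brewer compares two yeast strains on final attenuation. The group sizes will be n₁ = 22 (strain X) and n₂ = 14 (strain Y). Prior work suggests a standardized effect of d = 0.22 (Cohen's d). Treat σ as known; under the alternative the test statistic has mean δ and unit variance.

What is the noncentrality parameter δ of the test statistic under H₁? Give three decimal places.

δ = d / √(1/n₁ + 1/n₂) = 0.22 / √(1/22 + 1/14) = 0.6435

δ ≈ 0.643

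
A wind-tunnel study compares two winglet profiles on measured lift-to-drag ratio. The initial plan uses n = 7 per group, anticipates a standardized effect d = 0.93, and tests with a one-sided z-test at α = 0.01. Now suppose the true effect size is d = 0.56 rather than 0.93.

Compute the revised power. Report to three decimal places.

Power ≈ 0.101

With d = 0.56: δ = d·√(n/2) = 0.56 × √(7/2) = 1.0477. Critical value z_{0.01} = 2.326.
Revised power = Φ(δ − 2.326) = Φ(-1.279) = 0.1005.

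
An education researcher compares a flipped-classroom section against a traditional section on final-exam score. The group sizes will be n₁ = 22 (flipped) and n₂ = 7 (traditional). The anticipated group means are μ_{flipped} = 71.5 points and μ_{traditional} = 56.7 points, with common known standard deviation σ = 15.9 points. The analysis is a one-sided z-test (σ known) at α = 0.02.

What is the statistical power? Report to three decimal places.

Power ≈ 0.536

Standardized effect: d = |μ_{flipped} − μ_{traditional}| / σ = |71.5 − 56.7| / 15.9 = 0.9308
Noncentrality parameter: δ = d / √(1/n₁ + 1/n₂) = 0.9308 / √(1/22 + 1/7) = 2.1450
Critical value for a one-sided test at α = 0.02: z_α = 2.054.
Power = P(Z > 2.054 − δ) = Φ(0.091) = 0.5364.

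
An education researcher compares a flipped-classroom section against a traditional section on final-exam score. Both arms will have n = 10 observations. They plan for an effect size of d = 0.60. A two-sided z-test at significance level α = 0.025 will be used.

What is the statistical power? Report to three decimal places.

Noncentrality parameter: δ = d·√(n/2) = 0.60 × √(10/2) = 1.3416
Two-sided α = 0.025 → critical value z_{0.0125} = 2.241.
Power = Φ(δ − 2.241) + Φ(−δ − 2.241) = Φ(-0.900) + Φ(-3.583) = 0.1841 + 0.0002 = 0.1843.

Power ≈ 0.184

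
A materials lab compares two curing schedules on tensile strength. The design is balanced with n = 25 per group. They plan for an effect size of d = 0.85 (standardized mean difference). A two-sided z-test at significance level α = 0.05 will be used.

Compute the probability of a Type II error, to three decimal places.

β ≈ 0.148

Noncentrality parameter: δ = d·√(n/2) = 0.85 × √(25/2) = 3.0052
Two-sided α = 0.05 → critical value z_{0.025} = 1.960.
Power = Φ(δ − 1.960) + Φ(−δ − 1.960) = Φ(1.045) + Φ(-4.965) = 0.8520 + 0.0000 = 0.8520.
Type II error: β = 1 − power = 1 − 0.8520 = 0.1480.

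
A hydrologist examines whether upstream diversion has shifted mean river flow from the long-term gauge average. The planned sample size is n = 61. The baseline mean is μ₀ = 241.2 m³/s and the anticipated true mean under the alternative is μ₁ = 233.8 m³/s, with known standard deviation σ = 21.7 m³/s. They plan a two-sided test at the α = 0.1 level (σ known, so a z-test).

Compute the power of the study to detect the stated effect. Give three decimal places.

Power ≈ 0.846

Standardized effect: d = |μ₁ − μ₀| / σ = |233.8 − 241.2| / 21.7 = 0.3410
Noncentrality parameter: δ = d·√n = 0.3410 × √61 = 2.6634
Critical value for a two-sided test at α = 0.1: z_{α/2} = 1.645.
Power = Φ(δ − 1.645) + Φ(−δ − 1.645) = Φ(1.019) + Φ(-4.308) = 0.8458 + 0.0000 = 0.8458.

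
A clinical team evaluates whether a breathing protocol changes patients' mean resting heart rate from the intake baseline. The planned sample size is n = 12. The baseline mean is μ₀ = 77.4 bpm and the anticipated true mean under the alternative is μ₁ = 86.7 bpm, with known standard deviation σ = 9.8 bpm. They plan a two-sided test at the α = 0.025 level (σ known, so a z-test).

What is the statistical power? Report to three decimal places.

Power ≈ 0.852

Standardized effect: d = |μ₁ − μ₀| / σ = |86.7 − 77.4| / 9.8 = 0.9490
Noncentrality parameter: λ = d·√n = 0.9490 × √12 = 3.2874
Critical value for a two-sided test at α = 0.025: z_{α/2} = 2.241.
Power = Φ(λ − 2.241) + Φ(−λ − 2.241) = Φ(1.046) + Φ(-5.529) = 0.8522 + 0.0000 = 0.8522.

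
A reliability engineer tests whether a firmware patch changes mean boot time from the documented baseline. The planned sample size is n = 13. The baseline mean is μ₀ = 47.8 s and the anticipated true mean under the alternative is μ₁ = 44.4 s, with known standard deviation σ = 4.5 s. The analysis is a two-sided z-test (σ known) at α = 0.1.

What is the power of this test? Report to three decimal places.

Standardized effect: d = |μ₁ − μ₀| / σ = |44.4 − 47.8| / 4.5 = 0.7556
Noncentrality parameter: δ = d·√n = 0.7556 × √13 = 2.7242
Critical value for a two-sided test at α = 0.1: z_{α/2} = 1.645.
Power = Φ(δ − 1.645) + Φ(−δ − 1.645) = Φ(1.079) + Φ(-4.369) = 0.8598 + 0.0000 = 0.8598.

Power ≈ 0.860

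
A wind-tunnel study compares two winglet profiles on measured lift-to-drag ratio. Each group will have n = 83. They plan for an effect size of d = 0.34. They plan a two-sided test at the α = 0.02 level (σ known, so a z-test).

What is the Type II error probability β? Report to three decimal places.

Noncentrality parameter: δ = d·√(n/2) = 0.34 × √(83/2) = 2.1903
Two-sided α = 0.02 → critical value z_{0.01} = 2.326.
Power = Φ(δ − 2.326) + Φ(−δ − 2.326) = Φ(-0.136) + Φ(-4.517) = 0.4459 + 0.0000 = 0.4459.
Type II error: β = 1 − power = 1 − 0.4459 = 0.5541.

β ≈ 0.554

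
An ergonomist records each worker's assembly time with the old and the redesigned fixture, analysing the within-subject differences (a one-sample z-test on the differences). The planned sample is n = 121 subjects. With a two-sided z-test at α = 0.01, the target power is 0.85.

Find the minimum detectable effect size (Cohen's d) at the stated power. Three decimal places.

Need Φ(δ − 2.576) = 0.85, so δ = 2.576 + 1.036 = 3.612.
(The second rejection-region term Φ(−δ − z_{α/2}) is negligible and dropped.)
δ = d·√n ⇒ d = δ/√n = 3.612/√121 = 0.3284.

d ≈ 0.328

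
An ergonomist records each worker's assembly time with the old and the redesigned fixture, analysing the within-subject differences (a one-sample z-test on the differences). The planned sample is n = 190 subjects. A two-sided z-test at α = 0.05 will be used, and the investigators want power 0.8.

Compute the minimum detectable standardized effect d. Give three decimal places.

d ≈ 0.203

Need Φ(δ − 1.960) = 0.8, so δ = 1.960 + 0.842 = 2.802.
(Lower-tail contribution to power is negligible for δ > 0.)
δ = d·√n ⇒ d = δ/√n = 2.802/√190 = 0.2032.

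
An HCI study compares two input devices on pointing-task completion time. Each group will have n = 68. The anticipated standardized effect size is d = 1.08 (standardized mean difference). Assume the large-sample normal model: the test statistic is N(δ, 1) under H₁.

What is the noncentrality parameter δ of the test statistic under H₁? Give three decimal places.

The noncentrality parameter scales effect size by the design's sample-size factor: δ = d·√(n/2) = 1.08 × √(68/2) = 6.2974

δ ≈ 6.297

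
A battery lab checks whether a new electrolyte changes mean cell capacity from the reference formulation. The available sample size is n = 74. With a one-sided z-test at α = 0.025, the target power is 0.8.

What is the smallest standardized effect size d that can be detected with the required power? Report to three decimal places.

Need Φ(δ − 1.960) = 0.8, so δ = 1.960 + 0.842 = 2.802.
δ = d·√n ⇒ d = δ/√n = 2.802/√74 = 0.3257.

d ≈ 0.326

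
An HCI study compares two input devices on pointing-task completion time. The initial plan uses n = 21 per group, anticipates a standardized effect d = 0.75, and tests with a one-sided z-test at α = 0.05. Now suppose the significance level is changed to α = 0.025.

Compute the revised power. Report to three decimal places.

Power ≈ 0.681

δ = d·√(n/2) = 0.75 × √(21/2) = 2.4303 (unchanged). New critical value: z_{0.025} = 1.960.
Revised power = Φ(δ − 1.960) = Φ(0.470) = 0.6809.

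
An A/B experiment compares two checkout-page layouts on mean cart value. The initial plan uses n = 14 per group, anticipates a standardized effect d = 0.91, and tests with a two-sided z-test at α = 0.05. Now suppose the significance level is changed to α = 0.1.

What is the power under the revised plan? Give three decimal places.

Power ≈ 0.777

δ = d·√(n/2) = 0.91 × √(14/2) = 2.4076 (unchanged). New critical value: z_{0.05} = 1.645.
Revised power = Φ(δ − 1.645) + Φ(−δ − 1.645) = Φ(0.763) + Φ(-4.052) = 0.7772 + 0.0000 = 0.7772.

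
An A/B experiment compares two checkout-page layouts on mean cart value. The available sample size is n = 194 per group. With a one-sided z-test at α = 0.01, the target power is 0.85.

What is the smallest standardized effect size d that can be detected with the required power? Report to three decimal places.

d ≈ 0.341

Required noncentrality: δ = z_{0.01} + z_{0.15} = 2.326 + 1.036 = 3.363.
δ = d·√(n/2) ⇒ d = δ/√(n/2) = 3.363/√(194/2) = 0.3414.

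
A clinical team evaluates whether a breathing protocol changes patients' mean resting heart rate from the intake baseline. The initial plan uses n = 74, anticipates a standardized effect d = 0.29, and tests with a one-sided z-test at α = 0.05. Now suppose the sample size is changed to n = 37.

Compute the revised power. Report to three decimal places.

With n = 37: δ = d·√n = 0.29 × √37 = 1.7640. Critical value z_{0.05} = 1.645.
Revised power = P(Z > 1.645 − δ) = Φ(0.119) = 0.5474.

Power ≈ 0.547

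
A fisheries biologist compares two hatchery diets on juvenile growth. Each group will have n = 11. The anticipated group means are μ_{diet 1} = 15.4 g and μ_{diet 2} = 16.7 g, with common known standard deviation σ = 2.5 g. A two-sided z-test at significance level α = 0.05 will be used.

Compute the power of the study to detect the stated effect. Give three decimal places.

Standardized effect: d = |μ_{diet 1} − μ_{diet 2}| / σ = |15.4 − 16.7| / 2.5 = 0.5200
Noncentrality parameter: δ = d·√(n/2) = 0.5200 × √(11/2) = 1.2195
Two-sided α = 0.05 → critical value z_{0.025} = 1.960.
Power = Φ(δ − 1.960) + Φ(−δ − 1.960) = Φ(-0.740) + Φ(-3.179) = 0.2295 + 0.0007 = 0.2302.

Power ≈ 0.230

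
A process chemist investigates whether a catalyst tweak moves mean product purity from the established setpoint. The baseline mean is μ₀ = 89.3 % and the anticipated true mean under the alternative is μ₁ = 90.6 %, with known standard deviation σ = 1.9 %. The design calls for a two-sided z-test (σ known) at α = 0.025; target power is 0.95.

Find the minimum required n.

n = 33

Standardized effect: d = |μ₁ − μ₀| / σ = |90.6 − 89.3| / 1.9 = 0.6842
For power 0.95 need Φ(δ − z_{0.0125}) = 0.95, so δ = z_{0.0125} + z_{0.05} = 2.241 + 1.645 = 3.886.
(Ignoring the negligible lower-tail rejection probability gives the usual closed-form inversion.)
δ = d·√n ⇒ n = (δ/d)² = (3.886 / 0.6842)² = 32.26.
Round up to the next whole unit.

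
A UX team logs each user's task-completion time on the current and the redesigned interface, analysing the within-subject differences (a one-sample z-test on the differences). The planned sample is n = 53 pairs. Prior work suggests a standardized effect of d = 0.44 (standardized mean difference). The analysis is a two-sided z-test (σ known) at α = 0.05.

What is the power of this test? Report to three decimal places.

Power ≈ 0.893

Noncentrality parameter: δ = d·√n = 0.44 × √53 = 3.2032
Critical value for a two-sided test at α = 0.05: z_{α/2} = 1.960.
Power = Φ(δ − 1.960) + Φ(−δ − 1.960) = Φ(1.243) + Φ(-5.163) = 0.8931 + 0.0000 = 0.8931.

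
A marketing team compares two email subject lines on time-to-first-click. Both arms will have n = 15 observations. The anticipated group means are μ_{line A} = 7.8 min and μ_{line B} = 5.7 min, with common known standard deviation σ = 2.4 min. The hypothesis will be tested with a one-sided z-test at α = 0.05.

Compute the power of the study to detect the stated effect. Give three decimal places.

Standardized effect: d = |μ_{line A} − μ_{line B}| / σ = |7.8 − 5.7| / 2.4 = 0.8750
Noncentrality parameter: δ = d·√(n/2) = 0.8750 × √(15/2) = 2.3963
One-sided α = 0.05 → critical value z_{0.05} = 1.645.
Power = P(Z > 1.645 − δ) = Φ(0.751) = 0.7738.

Power ≈ 0.774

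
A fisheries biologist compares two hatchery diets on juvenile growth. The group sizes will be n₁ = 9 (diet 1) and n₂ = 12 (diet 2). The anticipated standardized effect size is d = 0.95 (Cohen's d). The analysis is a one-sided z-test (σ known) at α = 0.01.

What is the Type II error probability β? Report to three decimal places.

β ≈ 0.568

Noncentrality parameter: δ = d / √(1/n₁ + 1/n₂) = 0.95 / √(1/9 + 1/12) = 2.1544
Critical value for a one-sided test at α = 0.01: z_α = 2.326.
Power = Φ(δ − 2.326) = Φ(-0.172) = 0.4317.
Type II error: β = 1 − power = 1 − 0.4317 = 0.5683.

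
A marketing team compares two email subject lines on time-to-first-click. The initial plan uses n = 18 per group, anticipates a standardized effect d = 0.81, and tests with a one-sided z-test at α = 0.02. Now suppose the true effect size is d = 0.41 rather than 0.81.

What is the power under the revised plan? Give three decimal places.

With d = 0.41: δ = d·√(n/2) = 0.41 × √(18/2) = 1.2300. Critical value z_{0.02} = 2.054.
Revised power = P(Z > 2.054 − δ) = Φ(-0.824) = 0.2050.

Power ≈ 0.205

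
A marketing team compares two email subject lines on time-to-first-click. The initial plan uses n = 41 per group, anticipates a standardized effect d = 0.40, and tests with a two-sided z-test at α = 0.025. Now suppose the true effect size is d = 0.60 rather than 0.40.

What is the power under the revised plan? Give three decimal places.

With d = 0.60: δ = d·√(n/2) = 0.60 × √(41/2) = 2.7166. Critical value z_{0.0125} = 2.241.
Revised power = Φ(δ − 2.241) + Φ(−δ − 2.241) = Φ(0.475) + Φ(-4.958) = 0.6827 + 0.0000 = 0.6827.

Power ≈ 0.683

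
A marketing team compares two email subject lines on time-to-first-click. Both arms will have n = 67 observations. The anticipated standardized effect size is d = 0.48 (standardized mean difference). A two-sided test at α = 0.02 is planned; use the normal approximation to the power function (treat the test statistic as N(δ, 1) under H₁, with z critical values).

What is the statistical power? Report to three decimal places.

Power ≈ 0.674

Noncentrality parameter: δ = d·√(n/2) = 0.48 × √(67/2) = 2.7782
Critical value for a two-sided test at α = 0.02: z_{α/2} = 2.326.
Power = Φ(δ − 2.326) + Φ(−δ − 2.326) = Φ(0.452) + Φ(-5.105) = 0.6743 + 0.0000 = 0.6743.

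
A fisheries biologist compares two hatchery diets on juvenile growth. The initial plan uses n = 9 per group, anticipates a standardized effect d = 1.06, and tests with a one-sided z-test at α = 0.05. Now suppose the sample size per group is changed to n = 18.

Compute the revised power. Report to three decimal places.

With n = 18 per group: δ = d·√(n/2) = 1.06 × √(18/2) = 3.1800. Critical value z_{0.05} = 1.645.
Revised power = P(Z > 1.645 − δ) = Φ(1.535) = 0.9376.

Power ≈ 0.938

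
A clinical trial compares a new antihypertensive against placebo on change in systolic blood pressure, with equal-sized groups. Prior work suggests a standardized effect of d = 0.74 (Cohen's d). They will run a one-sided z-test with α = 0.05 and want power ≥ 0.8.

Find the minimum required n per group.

Set Φ(δ − 1.645) = 0.8; then δ − 1.645 = Φ⁻¹(0.8) = 0.842, giving δ = 2.486.
δ = d·√(n/2) ⇒ n = 2(δ/d)² = 2 × (2.486 / 0.74)² = 22.58.
Rounding up, n = 23 per group.

n = 23 per group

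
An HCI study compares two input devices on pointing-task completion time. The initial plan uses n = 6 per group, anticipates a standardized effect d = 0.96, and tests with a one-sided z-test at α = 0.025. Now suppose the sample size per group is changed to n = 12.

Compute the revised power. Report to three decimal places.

With n = 12 per group: δ = d·√(n/2) = 0.96 × √(12/2) = 2.3515. Critical value z_{0.025} = 1.960.
Revised power = P(Z > 1.960 − δ) = Φ(0.392) = 0.6523.

Power ≈ 0.652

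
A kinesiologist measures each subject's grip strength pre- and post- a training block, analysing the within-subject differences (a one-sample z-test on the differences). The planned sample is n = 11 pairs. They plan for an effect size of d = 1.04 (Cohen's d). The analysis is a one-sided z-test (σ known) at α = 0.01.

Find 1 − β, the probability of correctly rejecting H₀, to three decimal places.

Noncentrality parameter: δ = d·√n = 1.04 × √11 = 3.4493
One-sided α = 0.01 → critical value z_{0.01} = 2.326.
Power = Φ(δ − 2.326) = Φ(1.123) = 0.8693.

Power ≈ 0.869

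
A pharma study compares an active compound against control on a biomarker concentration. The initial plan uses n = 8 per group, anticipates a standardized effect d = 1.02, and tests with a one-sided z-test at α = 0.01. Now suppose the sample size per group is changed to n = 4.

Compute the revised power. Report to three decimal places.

With n = 4 per group: δ = d·√(n/2) = 1.02 × √(4/2) = 1.4425. Critical value z_{0.01} = 2.326.
Revised power = Φ(δ − 2.326) = Φ(-0.884) = 0.1884.

Power ≈ 0.188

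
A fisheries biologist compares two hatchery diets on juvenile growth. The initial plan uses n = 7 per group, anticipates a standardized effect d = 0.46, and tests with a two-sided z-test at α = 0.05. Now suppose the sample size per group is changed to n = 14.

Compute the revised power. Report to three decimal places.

With n = 14 per group: δ = d·√(n/2) = 0.46 × √(14/2) = 1.2170. Critical value z_{0.025} = 1.960.
Revised power = Φ(δ − 1.960) + Φ(−δ − 1.960) = Φ(-0.743) + Φ(-3.177) = 0.2288 + 0.0007 = 0.2295.

Power ≈ 0.230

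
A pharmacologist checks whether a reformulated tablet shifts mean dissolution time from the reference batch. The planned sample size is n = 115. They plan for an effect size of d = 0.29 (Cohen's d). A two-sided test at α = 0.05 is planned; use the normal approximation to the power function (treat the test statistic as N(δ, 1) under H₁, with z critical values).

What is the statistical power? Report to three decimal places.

Noncentrality parameter: δ = d·√n = 0.29 × √115 = 3.1099
Critical value for a two-sided test at α = 0.05: z_{α/2} = 1.960.
Power = Φ(δ − 1.960) + Φ(−δ − 1.960) = Φ(1.150) + Φ(-5.070) = 0.8749 + 0.0000 = 0.8749.

Power ≈ 0.875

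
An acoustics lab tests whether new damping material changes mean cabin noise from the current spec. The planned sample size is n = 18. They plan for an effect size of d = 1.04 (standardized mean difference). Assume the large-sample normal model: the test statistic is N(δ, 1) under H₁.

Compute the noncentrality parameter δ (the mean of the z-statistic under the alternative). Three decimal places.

δ ≈ 4.412

δ = d·√n = 1.04 × √18 = 4.4123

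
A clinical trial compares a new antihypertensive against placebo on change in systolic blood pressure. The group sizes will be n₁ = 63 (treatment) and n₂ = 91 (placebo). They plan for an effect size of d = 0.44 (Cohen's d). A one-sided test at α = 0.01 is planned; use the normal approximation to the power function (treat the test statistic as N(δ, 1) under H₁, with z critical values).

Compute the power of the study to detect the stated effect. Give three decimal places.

Power ≈ 0.640

Noncentrality parameter: δ = d / √(1/n₁ + 1/n₂) = 0.44 / √(1/63 + 1/91) = 2.6846
One-sided α = 0.01 → critical value z_{0.01} = 2.326.
Power = P(Z > 2.326 − δ) = Φ(0.358) = 0.6399.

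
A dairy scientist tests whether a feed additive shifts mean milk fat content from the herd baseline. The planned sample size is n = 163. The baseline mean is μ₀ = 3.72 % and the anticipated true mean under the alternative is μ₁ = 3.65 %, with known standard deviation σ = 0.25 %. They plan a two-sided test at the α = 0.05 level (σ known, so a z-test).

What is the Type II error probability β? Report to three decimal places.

Standardized effect: d = |μ₁ − μ₀| / σ = |3.65 − 3.72| / 0.25 = 0.2800
Noncentrality parameter: δ = d·√n = 0.2800 × √163 = 3.5748
Critical value for a two-sided test at α = 0.05: z_{α/2} = 1.960.
Power = Φ(δ − 1.960) + Φ(−δ − 1.960) = Φ(1.615) + Φ(-5.535) = 0.9468 + 0.0000 = 0.9468.
Type II error: β = 1 − power = 1 − 0.9468 = 0.0532.

β ≈ 0.053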